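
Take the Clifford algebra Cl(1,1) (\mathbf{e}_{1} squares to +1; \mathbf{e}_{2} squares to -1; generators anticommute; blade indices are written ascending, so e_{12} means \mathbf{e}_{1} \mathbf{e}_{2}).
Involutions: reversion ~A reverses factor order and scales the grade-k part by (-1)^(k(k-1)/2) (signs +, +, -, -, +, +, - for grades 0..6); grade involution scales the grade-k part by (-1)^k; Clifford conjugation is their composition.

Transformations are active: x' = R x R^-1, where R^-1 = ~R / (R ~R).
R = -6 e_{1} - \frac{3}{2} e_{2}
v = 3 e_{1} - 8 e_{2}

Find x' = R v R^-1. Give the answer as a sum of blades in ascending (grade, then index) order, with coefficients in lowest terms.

~R = -6 e_{1} - \frac{3}{2} e_{2}, and R ~R = \frac{135}{4}, so R^-1 = ~R / (\frac{135}{4}).
R v = -30 + \frac{105}{2} e_{12}
Answer: \frac{23}{3} e_{1} + \frac{32}{3} e_{2}


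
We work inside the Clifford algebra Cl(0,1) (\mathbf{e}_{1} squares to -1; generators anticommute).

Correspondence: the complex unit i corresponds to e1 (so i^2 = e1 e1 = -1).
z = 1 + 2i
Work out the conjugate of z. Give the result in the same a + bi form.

In blades: z = 1 + 2 e_{1}.
Conjugation here is Clifford conjugation: the scalar is fixed and the grade-1 and grade-2 blades all flip sign, giving 1 - 2 e_{1}; translating back:
Answer: 1 - 2i


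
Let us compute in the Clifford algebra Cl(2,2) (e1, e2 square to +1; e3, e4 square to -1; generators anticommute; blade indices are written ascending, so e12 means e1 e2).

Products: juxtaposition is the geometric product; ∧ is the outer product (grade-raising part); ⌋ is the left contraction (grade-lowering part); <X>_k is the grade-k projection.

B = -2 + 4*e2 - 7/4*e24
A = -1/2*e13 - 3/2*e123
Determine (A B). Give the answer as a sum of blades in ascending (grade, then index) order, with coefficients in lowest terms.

step 1: 7*e13 + 5*e123 - 21/8*e134 - 7/8*e1234
Answer: 7*e13 + 5*e123 - 21/8*e134 - 7/8*e1234


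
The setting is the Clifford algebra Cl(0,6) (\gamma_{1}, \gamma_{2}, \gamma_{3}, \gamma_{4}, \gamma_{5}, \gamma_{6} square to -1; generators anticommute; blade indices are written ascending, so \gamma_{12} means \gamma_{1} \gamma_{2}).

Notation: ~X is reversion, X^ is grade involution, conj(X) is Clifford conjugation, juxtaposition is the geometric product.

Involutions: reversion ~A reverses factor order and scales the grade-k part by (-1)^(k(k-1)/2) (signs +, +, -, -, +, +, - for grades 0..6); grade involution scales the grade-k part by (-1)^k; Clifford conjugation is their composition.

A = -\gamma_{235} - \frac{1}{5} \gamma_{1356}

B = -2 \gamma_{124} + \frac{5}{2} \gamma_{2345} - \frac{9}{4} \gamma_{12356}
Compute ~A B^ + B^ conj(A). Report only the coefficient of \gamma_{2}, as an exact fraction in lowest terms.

first term: \frac{9}{20} \gamma_{2} - \frac{5}{2} \gamma_{4} - \frac{9}{4} \gamma_{16} - \frac{1}{2} \gamma_{1246} - 2 \gamma_{1345} + \frac{2}{5} \gamma_{23456}
second term: \frac{9}{20} \gamma_{2} - \frac{5}{2} \gamma_{4} + \frac{9}{4} \gamma_{16} - \frac{1}{2} \gamma_{1246} + 2 \gamma_{1345} - \frac{2}{5} \gamma_{23456}
Answer: \frac{9}{10}


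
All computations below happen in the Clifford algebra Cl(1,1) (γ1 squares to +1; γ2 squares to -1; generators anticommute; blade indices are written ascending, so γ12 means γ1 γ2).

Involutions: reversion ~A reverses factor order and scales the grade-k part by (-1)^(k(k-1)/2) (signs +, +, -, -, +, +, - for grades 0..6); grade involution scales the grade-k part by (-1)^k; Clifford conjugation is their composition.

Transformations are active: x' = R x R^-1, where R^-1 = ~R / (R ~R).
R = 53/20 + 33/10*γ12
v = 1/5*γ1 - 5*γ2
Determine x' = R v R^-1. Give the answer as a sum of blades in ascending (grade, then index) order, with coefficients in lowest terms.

~R = 53/20 - 33/10*γ12, and R ~R = -1547/400, so R^-1 = ~R / (-1547/400).
R v = 1703/100*γ1 - 1391/100*γ2
Answer: -2801/119*γ1 + 14317/595*γ2


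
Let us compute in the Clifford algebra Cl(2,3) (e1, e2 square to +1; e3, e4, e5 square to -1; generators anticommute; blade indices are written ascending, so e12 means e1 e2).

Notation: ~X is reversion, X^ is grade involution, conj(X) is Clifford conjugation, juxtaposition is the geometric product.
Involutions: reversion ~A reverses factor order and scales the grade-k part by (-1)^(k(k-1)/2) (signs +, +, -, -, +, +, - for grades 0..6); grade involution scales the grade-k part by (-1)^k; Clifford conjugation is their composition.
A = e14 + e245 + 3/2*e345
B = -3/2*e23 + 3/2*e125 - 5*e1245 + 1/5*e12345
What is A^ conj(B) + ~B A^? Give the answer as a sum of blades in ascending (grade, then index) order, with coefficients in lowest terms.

first term: 5*e1 + 3/10*e12 + 1/5*e13 - 3/2*e14 + 5*e25 - 15/2*e123 - 1/5*e235 - 3/4*e245 - 3/2*e345 + 15/4*e1234
second term: -5*e1 - 3/10*e12 - 1/5*e13 - 3/2*e14 + 5*e25 - 15/2*e123 + 1/5*e235 + 15/4*e245 + 3/2*e345 - 3/4*e1234
Answer: -3*e14 + 10*e25 - 15*e123 + 3*e245 + 3*e1234


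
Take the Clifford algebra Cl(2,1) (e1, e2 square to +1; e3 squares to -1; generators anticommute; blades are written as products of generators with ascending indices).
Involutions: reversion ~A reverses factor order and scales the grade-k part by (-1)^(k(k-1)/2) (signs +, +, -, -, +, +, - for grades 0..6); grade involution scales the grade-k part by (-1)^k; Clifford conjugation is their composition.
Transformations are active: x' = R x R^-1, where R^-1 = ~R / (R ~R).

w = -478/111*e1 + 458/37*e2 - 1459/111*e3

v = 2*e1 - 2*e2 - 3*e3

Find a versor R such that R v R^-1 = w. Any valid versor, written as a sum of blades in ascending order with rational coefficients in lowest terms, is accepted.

Here q(v) = q(w) = -1; the classical choice R = v + w = -256/111*e1 + 384/37*e2 - 1792/111*e3 then realises v -> w under the sandwich.
Answer: -256/111*e1 + 384/37*e2 - 1792/111*e3


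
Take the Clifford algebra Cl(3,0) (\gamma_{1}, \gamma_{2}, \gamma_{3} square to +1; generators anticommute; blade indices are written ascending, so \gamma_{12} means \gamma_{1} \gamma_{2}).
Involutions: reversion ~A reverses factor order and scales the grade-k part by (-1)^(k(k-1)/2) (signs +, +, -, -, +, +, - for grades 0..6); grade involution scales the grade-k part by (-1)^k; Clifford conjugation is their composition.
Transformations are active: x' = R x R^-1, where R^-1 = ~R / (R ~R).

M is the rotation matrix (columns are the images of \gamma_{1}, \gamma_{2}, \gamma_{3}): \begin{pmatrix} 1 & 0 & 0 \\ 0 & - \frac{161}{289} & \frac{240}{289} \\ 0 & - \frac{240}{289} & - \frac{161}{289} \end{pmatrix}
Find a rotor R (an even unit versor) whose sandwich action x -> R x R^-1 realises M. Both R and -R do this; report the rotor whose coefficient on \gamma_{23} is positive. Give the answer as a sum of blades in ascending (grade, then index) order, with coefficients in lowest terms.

Method: write R = a + b12*\gamma_{12} + b13*\gamma_{13} + b23*\gamma_{23} with a^2 + b12^2 + b13^2 + b23^2 = 1 (so R^-1 = ~R). Expanding the columns R e_j ~R gives tr M = 4a^2 - 1 and, from the antisymmetric part, M21 - M12 = -4a*b12, M13 - M31 = 4a*b13, M32 - M23 = -4a*b23.
Here tr M = -\frac{33}{289}, so a^2 = (1 + tr M)/4 = \frac{64}{289} and a = ±\frac{8}{17}. Taking a = \frac{8}{17}: M21 - M12 = 0, M13 - M31 = 0, M32 - M23 = -\frac{480}{289}, giving b12 = 0, b13 = 0, b23 = \frac{15}{17}, i.e. R = \frac{8}{17} + \frac{15}{17} \gamma_{23}.
Its \gamma_{23} coefficient is already positive.
Answer: \frac{8}{17} + \frac{15}{17} \gamma_{23}. Key observation: the double cover Spin(3) -> SO(3) sends R and -R to the same matrix (trace -\frac{33}{289} here), so the stated sign of the \gamma_{23} coefficient is what selects one sheet.


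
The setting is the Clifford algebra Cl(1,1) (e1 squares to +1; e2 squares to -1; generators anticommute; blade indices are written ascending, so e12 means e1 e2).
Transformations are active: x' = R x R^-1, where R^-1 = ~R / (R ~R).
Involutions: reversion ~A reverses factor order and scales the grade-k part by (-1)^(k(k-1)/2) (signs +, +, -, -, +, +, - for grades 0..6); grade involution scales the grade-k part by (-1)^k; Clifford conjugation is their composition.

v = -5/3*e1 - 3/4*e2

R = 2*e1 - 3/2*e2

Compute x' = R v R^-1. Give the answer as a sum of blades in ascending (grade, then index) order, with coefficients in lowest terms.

~R = 2*e1 - 3/2*e2, and R ~R = 7/4, so R^-1 = ~R / (7/4).
R v = -107/24 - 4*e12
Answer: -179/21*e1 + 235/28*e2


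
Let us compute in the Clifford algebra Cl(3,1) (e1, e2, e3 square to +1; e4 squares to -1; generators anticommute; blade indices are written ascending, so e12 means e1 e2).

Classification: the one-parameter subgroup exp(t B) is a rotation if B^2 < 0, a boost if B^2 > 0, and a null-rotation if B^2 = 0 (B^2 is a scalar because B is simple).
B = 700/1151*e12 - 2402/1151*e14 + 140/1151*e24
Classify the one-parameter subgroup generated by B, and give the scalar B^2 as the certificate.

B^2 term by term: the squares give (700/1151)^2*(e12)^2 + (-2402/1151)^2*(e14)^2 + (140/1151)^2*(e24)^2 = 490000/1324801*(-1) + 5769604/1324801*(+1) + 19600/1324801*(+1) = 4 (each basis 2-blade squares to minus the product of its generators' squares); cross terms between blades sharing an index anticommute and cancel. So B^2 = 4.
Answer: boost, certificate B^2 = 4. The class reads off the invariant scalar 4 directly.


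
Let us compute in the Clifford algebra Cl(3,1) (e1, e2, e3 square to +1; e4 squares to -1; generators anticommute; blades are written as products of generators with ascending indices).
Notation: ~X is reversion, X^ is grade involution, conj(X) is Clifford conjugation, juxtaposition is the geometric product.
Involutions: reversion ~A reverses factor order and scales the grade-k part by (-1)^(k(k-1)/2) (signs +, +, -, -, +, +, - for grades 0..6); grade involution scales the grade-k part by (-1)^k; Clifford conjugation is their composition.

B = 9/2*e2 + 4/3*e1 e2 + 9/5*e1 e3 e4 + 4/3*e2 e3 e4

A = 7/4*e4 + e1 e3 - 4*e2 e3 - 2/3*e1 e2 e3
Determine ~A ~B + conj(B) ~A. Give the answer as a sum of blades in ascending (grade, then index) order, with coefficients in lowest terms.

first term: -154/9*e3 + 53/15*e4 + 329/60*e1 e3 + 8/9*e1 e4 + 11/3*e2 e3 - 363/40*e2 e4 + 9/2*e1 e2 e3 - 163/15*e1 e2 e4
second term: -154/9*e3 - 53/15*e4 - 329/60*e1 e3 + 8/9*e1 e4 - 11/3*e2 e3 - 363/40*e2 e4 - 9/2*e1 e2 e3 - 163/15*e1 e2 e4
Answer: -308/9*e3 + 16/9*e1 e4 - 363/20*e2 e4 - 326/15*e1 e2 e4


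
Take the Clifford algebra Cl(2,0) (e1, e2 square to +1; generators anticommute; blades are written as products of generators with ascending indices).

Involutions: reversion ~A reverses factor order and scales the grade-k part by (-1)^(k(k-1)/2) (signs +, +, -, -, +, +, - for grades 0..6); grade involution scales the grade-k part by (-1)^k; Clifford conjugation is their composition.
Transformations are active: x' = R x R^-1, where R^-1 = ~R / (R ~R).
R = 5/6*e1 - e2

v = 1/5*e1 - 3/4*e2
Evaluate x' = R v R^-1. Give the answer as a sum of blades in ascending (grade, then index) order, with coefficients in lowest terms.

~R = 5/6*e1 - e2, and R ~R = 61/36, so R^-1 = ~R / (61/36).
R v = 11/12 - 17/40*e1 e2
Answer: 214/305*e1 - 81/244*e2


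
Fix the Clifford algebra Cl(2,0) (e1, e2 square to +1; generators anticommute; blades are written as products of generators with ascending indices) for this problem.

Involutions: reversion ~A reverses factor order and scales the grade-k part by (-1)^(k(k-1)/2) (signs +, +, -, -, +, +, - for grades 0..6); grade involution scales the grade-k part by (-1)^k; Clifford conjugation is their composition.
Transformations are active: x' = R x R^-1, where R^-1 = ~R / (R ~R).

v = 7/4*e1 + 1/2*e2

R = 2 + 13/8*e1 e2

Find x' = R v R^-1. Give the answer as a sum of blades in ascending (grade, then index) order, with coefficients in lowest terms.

~R = 2 - 13/8*e1 e2, and R ~R = 425/64, so R^-1 = ~R / (425/64).
R v = 69/16*e1 - 59/32*e2
Answer: 1441/1700*e1 - 1369/850*e2


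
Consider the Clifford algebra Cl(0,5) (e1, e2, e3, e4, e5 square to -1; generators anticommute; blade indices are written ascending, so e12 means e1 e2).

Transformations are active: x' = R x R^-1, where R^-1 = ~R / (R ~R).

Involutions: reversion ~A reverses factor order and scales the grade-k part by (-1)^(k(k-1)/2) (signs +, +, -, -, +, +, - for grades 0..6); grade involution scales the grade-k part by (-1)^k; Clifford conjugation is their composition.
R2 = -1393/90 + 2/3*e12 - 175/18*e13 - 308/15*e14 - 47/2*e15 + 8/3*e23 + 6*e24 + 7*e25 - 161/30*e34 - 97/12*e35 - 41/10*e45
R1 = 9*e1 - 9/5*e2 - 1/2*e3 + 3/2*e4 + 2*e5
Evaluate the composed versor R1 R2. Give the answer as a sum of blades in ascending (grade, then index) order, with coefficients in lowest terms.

Distribute over the terms of R1 (each basis-blade product reordered to ascending indices, repeated generators contracted through their squares):
(9*e1) R2 = -1393/10*e1 - 6*e2 + 175/2*e3 + 924/5*e4 + 423/2*e5 + 24*e123 + 54*e124 + 63*e125 - 483/10*e134 - 291/4*e135 - 369/10*e145
(-9/5*e2) R2 = -6/5*e1 + 1393/50*e2 + 24/5*e3 + 54/5*e4 + 63/5*e5 - 35/2*e123 - 924/25*e124 - 423/10*e125 + 483/50*e234 + 291/20*e235 + 369/50*e245
(-1/2*e3) R2 = 175/36*e1 - 4/3*e2 + 1393/180*e3 - 161/60*e4 - 97/24*e5 - 1/3*e123 - 154/15*e134 - 47/4*e135 + 3*e234 + 7/2*e235 + 41/20*e345
(3/2*e4) R2 = -154/5*e1 + 9*e2 - 161/20*e3 - 1393/60*e4 + 123/20*e5 + e124 - 175/12*e134 + 141/4*e145 + 4*e234 - 21/2*e245 + 97/8*e345
(2*e5) R2 = -47*e1 + 14*e2 - 97/6*e3 - 41/5*e4 - 1393/45*e5 + 4/3*e125 - 175/9*e135 - 616/15*e145 + 16/3*e235 + 12*e245 - 161/15*e345
Summing the partial products and collecting blades:
Answer: -38419/180*e1 + 6529/150*e2 + 3412/45*e3 + 323/2*e4 + 70291/360*e5 + 37/6*e123 + 451/25*e124 + 661/30*e125 - 1463/20*e134 - 1871/18*e135 - 2563/60*e145 + 833/50*e234 + 1403/60*e235 + 222/25*e245 + 413/120*e345


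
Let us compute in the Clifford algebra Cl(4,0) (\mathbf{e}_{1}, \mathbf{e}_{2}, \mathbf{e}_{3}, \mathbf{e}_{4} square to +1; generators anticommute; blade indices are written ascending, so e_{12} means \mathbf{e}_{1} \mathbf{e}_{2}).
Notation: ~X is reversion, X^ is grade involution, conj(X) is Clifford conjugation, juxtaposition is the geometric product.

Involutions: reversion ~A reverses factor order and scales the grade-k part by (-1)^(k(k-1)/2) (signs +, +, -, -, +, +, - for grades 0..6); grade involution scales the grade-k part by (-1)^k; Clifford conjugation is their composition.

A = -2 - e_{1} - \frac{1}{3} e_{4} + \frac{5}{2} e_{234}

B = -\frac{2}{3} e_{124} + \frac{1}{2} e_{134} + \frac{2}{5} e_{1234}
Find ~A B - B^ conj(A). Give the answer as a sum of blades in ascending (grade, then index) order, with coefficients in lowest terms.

first term: -e_{1} - \frac{37}{36} e_{12} - \frac{11}{6} e_{13} + \frac{2}{3} e_{24} - \frac{1}{2} e_{34} + \frac{2}{15} e_{123} + \frac{4}{3} e_{124} - e_{134} - \frac{2}{5} e_{234} - \frac{4}{5} e_{1234}
second term: -e_{1} + \frac{53}{36} e_{12} + \frac{3}{2} e_{13} + \frac{2}{3} e_{24} - \frac{1}{2} e_{34} + \frac{2}{15} e_{123} - \frac{4}{3} e_{124} + e_{134} - \frac{2}{5} e_{234} - \frac{4}{5} e_{1234}
Answer: -\frac{5}{2} e_{12} - \frac{10}{3} e_{13} + \frac{8}{3} e_{124} - 2 e_{134}


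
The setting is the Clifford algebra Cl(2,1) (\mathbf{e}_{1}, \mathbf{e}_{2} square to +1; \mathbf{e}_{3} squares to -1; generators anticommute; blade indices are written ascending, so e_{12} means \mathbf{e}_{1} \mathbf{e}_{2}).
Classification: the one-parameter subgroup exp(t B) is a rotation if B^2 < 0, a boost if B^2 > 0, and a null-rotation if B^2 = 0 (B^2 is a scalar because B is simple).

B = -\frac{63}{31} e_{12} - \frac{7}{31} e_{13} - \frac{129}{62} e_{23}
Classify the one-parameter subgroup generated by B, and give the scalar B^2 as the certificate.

B^2 term by term: the squares give (-\frac{63}{31})^2*(e_{12})^2 + (-\frac{7}{31})^2*(e_{13})^2 + (-\frac{129}{62})^2*(e_{23})^2 = \frac{3969}{961}*(-1) + \frac{49}{961}*(+1) + \frac{16641}{3844}*(+1) = \frac{1}{4} (each basis 2-blade squares to minus the product of its generators' squares); cross terms between blades sharing an index anticommute and cancel. So B^2 = \frac{1}{4}.
Answer: boost, certificate B^2 = \frac{1}{4}. One invariant decides it: the square \frac{1}{4} survives every conjugation, and its sign is exactly the classification.


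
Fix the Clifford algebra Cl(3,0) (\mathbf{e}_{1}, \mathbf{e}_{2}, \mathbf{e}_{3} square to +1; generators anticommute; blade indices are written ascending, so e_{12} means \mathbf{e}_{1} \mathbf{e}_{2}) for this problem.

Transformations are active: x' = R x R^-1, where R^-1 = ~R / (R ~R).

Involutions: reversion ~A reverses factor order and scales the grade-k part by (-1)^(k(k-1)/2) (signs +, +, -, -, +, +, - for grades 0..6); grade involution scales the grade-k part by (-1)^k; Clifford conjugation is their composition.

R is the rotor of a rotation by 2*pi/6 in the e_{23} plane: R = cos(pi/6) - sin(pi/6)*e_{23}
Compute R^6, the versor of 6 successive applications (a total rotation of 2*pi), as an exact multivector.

The rotor phase is half the rotation angle and phases add under composition, so 6 steps in the e_{23} plane accumulate phase 6*(pi/6) = \pi: R^6 = cos(\pi) - sin(\pi)*e_{23}.
cos(\pi) = -1 and sin(\pi) = 0, so R^6 = -1. The total rotation 2*pi is 1 full turn, so every vector returns to itself, yet the rotor is -1, on the OTHER sheet of the double cover (an odd number of 2*pi turns).
Answer: -1


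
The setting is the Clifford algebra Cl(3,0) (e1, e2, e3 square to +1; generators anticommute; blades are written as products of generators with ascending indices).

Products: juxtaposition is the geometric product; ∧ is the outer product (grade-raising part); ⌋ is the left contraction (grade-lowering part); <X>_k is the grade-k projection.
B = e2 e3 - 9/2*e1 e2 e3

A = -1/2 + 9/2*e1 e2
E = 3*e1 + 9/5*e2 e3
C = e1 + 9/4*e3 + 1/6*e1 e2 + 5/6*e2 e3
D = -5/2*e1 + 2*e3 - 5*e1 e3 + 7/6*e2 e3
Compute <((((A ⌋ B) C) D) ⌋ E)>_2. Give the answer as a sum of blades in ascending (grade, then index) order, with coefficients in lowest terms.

step 1: 81/4*e3 - 1/2*e2 e3 + 9/4*e1 e2 e3
step 2: 2207/48 - 15/8*e1 - 18*e2 - 3/8*e3 + 81/16*e1 e2 - 121/6*e1 e3 + 9/4*e2 e3 + 23/8*e1 e2 e3
step 3: -4777/48 - 15409/96*e1 + 103/32*e2 + 359/12*e3 - 971/36*e1 e2 - 21953/96*e1 e3 + 10301/288*e2 e3 - 1403/16*e1 e2 e3
step 4: -43673/80 - 4777/16*e1 - 1077/20*e2 + 927/160*e3 - 14331/80*e2 e3
step 5: -14331/80*e2 e3
Answer: -14331/80*e2 e3


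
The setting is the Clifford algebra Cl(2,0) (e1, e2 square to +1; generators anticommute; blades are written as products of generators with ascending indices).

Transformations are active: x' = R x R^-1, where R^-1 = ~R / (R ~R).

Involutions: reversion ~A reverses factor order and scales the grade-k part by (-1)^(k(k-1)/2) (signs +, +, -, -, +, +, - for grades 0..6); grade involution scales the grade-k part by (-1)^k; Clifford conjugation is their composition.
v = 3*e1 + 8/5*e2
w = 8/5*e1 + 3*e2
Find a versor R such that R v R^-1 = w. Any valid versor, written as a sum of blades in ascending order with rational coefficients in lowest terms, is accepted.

Construction: equal norms (both 289/25) license R = v + w = 23/5*e1 + 23/5*e2 — nothing changes along that direction, while (v - w)/2 changes sign, so v maps onto w.
Answer: 23/5*e1 + 23/5*e2


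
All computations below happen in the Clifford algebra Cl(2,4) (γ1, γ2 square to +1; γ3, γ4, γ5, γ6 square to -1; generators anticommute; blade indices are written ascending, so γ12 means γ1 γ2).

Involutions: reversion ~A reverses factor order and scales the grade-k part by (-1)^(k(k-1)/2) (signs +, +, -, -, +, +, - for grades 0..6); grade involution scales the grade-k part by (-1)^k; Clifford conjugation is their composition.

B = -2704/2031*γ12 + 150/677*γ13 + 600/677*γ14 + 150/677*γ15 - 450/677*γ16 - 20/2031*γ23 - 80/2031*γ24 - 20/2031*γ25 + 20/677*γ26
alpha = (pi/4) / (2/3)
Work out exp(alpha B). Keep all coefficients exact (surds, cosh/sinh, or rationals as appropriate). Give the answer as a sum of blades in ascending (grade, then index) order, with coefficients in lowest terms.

B^2 term by term: the squares give (-2704/2031)^2*(γ12)^2 + (150/677)^2*(γ13)^2 + (600/677)^2*(γ14)^2 + (150/677)^2*(γ15)^2 + (-450/677)^2*(γ16)^2 + (-20/2031)^2*(γ23)^2 + (-80/2031)^2*(γ24)^2 + (-20/2031)^2*(γ25)^2 + (20/677)^2*(γ26)^2 = 7311616/4124961*(-1) + 22500/458329*(+1) + 360000/458329*(+1) + 22500/458329*(+1) + 202500/458329*(+1) + 400/4124961*(+1) + 6400/4124961*(+1) + 400/4124961*(+1) + 400/458329*(+1) = -4/9 (each basis 2-blade squares to minus the product of its generators' squares); cross terms between blades sharing an index anticommute and cancel; the commuting (index-disjoint) pairs give grade-4 terms 2*c*c'*(blade product), which cancel blade by blade — γ1234: 8000/458329 - 8000/458329 = 0; γ1235: 2000/458329 - 2000/458329 = 0; γ1236: -6000/458329 + 6000/458329 = 0; γ1245: 8000/458329 - 8000/458329 = 0; γ1246: -24000/458329 + 24000/458329 = 0; γ1256: -6000/458329 + 6000/458329 = 0 — confirming B is simple. So B^2 = -4/9.
B^2 = -4/9 — the series telescopes trigonometrically here: l = 2/3, alpha*l = pi/4, so exp(alpha B) = cos(pi/4) + (sin(pi/4)/(2/3))*B = sqrt(2)/2 + (3*sqrt(2)/4)*B.
Answer: sqrt(2)/2 - 676*sqrt(2)/677*γ12 + 225*sqrt(2)/1354*γ13 + 450*sqrt(2)/677*γ14 + 225*sqrt(2)/1354*γ15 - 675*sqrt(2)/1354*γ16 - 5*sqrt(2)/677*γ23 - 20*sqrt(2)/677*γ24 - 5*sqrt(2)/677*γ25 + 15*sqrt(2)/677*γ26


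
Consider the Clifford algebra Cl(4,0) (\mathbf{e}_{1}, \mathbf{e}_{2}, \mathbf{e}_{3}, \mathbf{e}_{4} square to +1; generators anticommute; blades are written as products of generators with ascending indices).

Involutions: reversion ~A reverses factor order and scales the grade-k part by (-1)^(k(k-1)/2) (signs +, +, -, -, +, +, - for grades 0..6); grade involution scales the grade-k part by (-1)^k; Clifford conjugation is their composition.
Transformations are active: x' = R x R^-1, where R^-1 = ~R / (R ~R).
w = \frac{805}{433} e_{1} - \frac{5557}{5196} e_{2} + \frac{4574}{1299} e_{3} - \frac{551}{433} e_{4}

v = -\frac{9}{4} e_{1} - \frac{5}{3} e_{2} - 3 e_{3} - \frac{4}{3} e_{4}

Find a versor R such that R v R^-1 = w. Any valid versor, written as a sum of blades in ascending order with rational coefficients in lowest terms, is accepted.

A norm check does it: q(v) = q(w) = \frac{2681}{144}, hence R = v + w = -\frac{677}{1732} e_{1} - \frac{4739}{1732} e_{2} + \frac{677}{1299} e_{3} - \frac{3385}{1299} e_{4} realises the map — parallel part kept, (v - w)/2 negated, v carried to w.
Answer: -\frac{677}{1732} e_{1} - \frac{4739}{1732} e_{2} + \frac{677}{1299} e_{3} - \frac{3385}{1299} e_{4}


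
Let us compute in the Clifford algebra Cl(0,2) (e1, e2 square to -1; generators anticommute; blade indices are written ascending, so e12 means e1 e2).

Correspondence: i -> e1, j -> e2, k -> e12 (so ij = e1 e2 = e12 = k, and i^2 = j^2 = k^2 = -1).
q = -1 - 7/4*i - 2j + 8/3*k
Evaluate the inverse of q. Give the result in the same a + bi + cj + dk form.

In blades: q = -1 - 7/4*e1 - 2*e2 + 8/3*e12.
With qbar = -1 + 7/4*e1 + 2*e2 - 8/3*e12 (scalar fixed, mapped units negated), q qbar = 2185/144 (the sum of squared coefficients), so q^-1 = qbar / (2185/144) = -144/2185 + 252/2185*e1 + 288/2185*e2 - 384/2185*e12; translating back:
Answer: -144/2185 + 252/2185*i + 288/2185*j - 384/2185*k


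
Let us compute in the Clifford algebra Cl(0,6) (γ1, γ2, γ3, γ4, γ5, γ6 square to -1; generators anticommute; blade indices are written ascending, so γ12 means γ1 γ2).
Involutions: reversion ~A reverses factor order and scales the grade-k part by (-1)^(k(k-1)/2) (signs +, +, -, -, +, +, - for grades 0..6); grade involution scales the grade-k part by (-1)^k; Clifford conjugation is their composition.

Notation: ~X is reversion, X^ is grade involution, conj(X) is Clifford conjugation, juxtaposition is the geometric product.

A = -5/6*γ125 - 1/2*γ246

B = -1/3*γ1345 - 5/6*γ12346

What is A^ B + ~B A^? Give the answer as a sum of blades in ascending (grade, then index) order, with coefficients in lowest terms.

first term: 5/12*γ13 - 5/18*γ234 + 25/36*γ3456 - 1/6*γ12356
second term: 5/12*γ13 - 5/18*γ234 - 25/36*γ3456 + 1/6*γ12356
Answer: 5/6*γ13 - 5/9*γ234


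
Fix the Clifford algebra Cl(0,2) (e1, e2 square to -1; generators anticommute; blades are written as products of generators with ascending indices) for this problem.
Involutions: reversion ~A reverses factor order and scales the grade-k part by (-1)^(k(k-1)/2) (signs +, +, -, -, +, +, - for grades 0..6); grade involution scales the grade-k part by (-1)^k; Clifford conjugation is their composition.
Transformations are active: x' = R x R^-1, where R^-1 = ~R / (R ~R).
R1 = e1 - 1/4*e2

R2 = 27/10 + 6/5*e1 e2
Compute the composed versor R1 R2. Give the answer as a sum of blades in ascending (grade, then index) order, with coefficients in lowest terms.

Distribute over the terms of R1 (each basis-blade product reordered to ascending indices, repeated generators contracted through their squares):
(e1) R2 = 27/10*e1 - 6/5*e2
(-1/4*e2) R2 = -3/10*e1 - 27/40*e2
Summing the partial products and collecting blades:
Answer: 12/5*e1 - 15/8*e2


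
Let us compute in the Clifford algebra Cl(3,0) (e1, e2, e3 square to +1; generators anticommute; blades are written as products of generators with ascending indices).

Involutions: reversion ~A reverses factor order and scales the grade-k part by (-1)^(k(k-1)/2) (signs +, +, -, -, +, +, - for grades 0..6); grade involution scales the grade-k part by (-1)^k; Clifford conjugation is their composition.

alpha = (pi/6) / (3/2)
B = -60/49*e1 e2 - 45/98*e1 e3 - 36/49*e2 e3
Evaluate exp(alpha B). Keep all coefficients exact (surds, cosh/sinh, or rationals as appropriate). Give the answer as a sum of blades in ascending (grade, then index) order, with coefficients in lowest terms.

B^2 term by term: the squares give (-60/49)^2*(e1 e2)^2 + (-45/98)^2*(e1 e3)^2 + (-36/49)^2*(e2 e3)^2 = 3600/2401*(-1) + 2025/9604*(-1) + 1296/2401*(-1) = -9/4 (each basis 2-blade squares to minus the product of its generators' squares); cross terms between blades sharing an index anticommute and cancel. So B^2 = -9/4.
B^2 = -9/4 — B^2 < 0, so the exponential closes trigonometrically: l = 3/2, alpha*l = pi/6, so exp(alpha B) = cos(pi/6) + (sin(pi/6)/(3/2))*B = sqrt(3)/2 + (1/3)*B.
Answer: sqrt(3)/2 - 20/49*e1 e2 - 15/98*e1 e3 - 12/49*e2 e3


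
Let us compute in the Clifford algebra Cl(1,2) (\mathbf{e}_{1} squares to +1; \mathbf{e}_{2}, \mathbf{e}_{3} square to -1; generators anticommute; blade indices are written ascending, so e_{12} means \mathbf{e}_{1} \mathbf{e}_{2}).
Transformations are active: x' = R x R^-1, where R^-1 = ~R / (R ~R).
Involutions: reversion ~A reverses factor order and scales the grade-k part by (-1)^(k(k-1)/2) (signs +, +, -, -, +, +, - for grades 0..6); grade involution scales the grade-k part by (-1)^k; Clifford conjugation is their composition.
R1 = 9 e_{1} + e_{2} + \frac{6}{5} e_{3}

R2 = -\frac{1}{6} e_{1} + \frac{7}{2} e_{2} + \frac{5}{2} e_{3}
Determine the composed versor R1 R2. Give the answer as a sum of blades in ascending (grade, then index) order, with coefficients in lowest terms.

Distribute over the terms of R1 (each basis-blade product reordered to ascending indices, repeated generators contracted through their squares):
(9 e_{1}) R2 = -\frac{3}{2} + \frac{63}{2} e_{12} + \frac{45}{2} e_{13}
(e_{2}) R2 = -\frac{7}{2} + \frac{1}{6} e_{12} + \frac{5}{2} e_{23}
(\frac{6}{5} e_{3}) R2 = -3 + \frac{1}{5} e_{13} - \frac{21}{5} e_{23}
Summing the partial products and collecting blades:
Answer: -8 + \frac{95}{3} e_{12} + \frac{227}{10} e_{13} - \frac{17}{10} e_{23}


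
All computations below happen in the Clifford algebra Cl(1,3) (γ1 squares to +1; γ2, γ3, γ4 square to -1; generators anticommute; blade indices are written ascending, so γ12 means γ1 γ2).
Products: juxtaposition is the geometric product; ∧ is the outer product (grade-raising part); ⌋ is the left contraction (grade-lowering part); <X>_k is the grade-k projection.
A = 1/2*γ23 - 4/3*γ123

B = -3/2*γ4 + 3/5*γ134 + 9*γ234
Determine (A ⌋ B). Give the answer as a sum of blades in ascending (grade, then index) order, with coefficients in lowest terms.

step 1: -9/2*γ4
Answer: -9/2*γ4


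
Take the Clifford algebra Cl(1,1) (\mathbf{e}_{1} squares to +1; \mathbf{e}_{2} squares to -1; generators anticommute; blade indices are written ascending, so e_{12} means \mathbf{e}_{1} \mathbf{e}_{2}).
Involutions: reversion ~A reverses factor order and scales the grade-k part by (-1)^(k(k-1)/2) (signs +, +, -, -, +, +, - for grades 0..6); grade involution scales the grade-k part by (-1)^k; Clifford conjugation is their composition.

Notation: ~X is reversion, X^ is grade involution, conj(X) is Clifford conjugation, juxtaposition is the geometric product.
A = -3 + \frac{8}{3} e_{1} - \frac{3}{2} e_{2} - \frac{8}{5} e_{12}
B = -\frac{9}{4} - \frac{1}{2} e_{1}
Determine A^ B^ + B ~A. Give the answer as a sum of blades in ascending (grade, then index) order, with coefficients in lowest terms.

first term: \frac{65}{12} + \frac{9}{2} e_{1} - \frac{103}{40} e_{2} + \frac{57}{20} e_{12}
second term: \frac{65}{12} - \frac{9}{2} e_{1} + \frac{103}{40} e_{2} - \frac{57}{20} e_{12}
Answer: \frac{65}{6}


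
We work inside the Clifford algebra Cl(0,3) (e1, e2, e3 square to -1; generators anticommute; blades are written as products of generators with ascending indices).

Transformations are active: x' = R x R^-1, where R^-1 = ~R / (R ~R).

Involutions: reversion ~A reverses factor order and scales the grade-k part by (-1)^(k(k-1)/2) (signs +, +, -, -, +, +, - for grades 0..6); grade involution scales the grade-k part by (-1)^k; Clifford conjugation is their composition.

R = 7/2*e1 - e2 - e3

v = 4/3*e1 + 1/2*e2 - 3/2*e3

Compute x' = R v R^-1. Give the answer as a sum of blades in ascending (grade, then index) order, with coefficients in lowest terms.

~R = 7/2*e1 - e2 - e3, and R ~R = -57/4, so R^-1 = ~R / (-57/4).
R v = -17/3 + 37/12*e1 e2 - 47/12*e1 e3 + 2*e2 e3
Answer: 248/171*e1 - 443/342*e2 + 241/342*e3


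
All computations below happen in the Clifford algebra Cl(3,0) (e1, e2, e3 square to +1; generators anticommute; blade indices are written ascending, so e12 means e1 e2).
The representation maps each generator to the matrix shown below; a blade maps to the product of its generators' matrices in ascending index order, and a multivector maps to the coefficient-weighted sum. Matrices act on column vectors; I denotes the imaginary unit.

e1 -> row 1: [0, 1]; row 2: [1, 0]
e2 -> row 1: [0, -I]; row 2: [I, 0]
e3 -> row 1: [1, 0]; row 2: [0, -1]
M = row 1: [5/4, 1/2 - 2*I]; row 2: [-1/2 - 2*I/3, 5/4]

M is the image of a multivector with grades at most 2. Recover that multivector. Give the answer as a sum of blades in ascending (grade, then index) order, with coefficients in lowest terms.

Method: 1, rho(e1), rho(e2), rho(e3) form a trace-orthogonal basis of the 2x2 complex matrices (tr(X Y) = 2 if X = Y, else 0), so M = m0*1 + m1*rho(e1) + m2*rho(e2) + m3*rho(e3) with m0 = tr(M)/2 = 5/4, m1 = tr(M rho(e1))/2 = -4*I/3, m2 = tr(M rho(e2))/2 = 2/3 + I/2, m3 = tr(M rho(e3))/2 = 0.
Multiplying table entries, the bivector images are rho(e12) = I*rho(e3), rho(e13) = -I*rho(e2), rho(e23) = I*rho(e1); with real blade coefficients the real parts of m0..m3 are the coefficients of 1, e1, e2, e3 and the imaginary parts give the bivectors (e23: Im m1, e13: -Im m2, e12: Im m3).
Answer: 5/4 + 2/3*e2 - 1/2*e13 - 4/3*e23


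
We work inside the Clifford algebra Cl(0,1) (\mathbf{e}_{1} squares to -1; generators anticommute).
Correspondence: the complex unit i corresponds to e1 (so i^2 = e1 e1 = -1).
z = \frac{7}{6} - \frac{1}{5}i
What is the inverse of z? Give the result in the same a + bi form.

In blades: z = \frac{7}{6} - \frac{1}{5} e_{1}.
With qbar = \frac{7}{6} + \frac{1}{5} e_{1} (scalar fixed, mapped units negated), z qbar = \frac{1261}{900} (the sum of squared coefficients), so z^-1 = qbar / (\frac{1261}{900}) = \frac{1050}{1261} + \frac{180}{1261} e_{1}; translating back:
Answer: \frac{1050}{1261} + \frac{180}{1261}i


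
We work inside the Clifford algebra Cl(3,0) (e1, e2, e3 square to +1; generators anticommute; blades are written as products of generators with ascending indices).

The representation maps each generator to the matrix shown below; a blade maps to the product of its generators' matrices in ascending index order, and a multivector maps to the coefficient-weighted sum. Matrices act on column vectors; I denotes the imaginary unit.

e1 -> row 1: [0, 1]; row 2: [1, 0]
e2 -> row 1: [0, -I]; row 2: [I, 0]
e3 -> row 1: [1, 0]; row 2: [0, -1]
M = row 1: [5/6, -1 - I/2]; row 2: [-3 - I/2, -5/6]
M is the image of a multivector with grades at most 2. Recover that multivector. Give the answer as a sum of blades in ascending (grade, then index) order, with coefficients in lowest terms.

Method: 1, rho(e1), rho(e2), rho(e3) form a trace-orthogonal basis of the 2x2 complex matrices (tr(X Y) = 2 if X = Y, else 0), so M = m0*1 + m1*rho(e1) + m2*rho(e2) + m3*rho(e3) with m0 = tr(M)/2 = 0, m1 = tr(M rho(e1))/2 = -2 - I/2, m2 = tr(M rho(e2))/2 = I, m3 = tr(M rho(e3))/2 = 5/6.
Multiplying table entries, the bivector images are rho(e1 e2) = I*rho(e3), rho(e1 e3) = -I*rho(e2), rho(e2 e3) = I*rho(e1); with real blade coefficients the real parts of m0..m3 are the coefficients of 1, e1, e2, e3 and the imaginary parts give the bivectors (e2 e3: Im m1, e1 e3: -Im m2, e1 e2: Im m3).
Answer: -2*e1 + 5/6*e3 - e1 e3 - 1/2*e2 e3


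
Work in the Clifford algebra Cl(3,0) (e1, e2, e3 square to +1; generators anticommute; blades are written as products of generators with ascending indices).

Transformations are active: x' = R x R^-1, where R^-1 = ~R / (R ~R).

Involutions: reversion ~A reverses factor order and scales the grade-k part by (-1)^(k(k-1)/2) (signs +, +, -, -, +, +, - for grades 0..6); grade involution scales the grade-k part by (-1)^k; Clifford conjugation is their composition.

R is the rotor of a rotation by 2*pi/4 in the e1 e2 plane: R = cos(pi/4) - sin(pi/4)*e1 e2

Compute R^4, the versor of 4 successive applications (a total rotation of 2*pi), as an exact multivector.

Half-angle bookkeeping: 4 applications in e1 e2 add up to rotor phase 4*pi/4 = pi, so R^4 = cos(pi) - sin(pi)*e1 e2.
cos(pi) = -1 and sin(pi) = 0, so R^4 = -1. The total rotation 2*pi is 1 full turn, so every vector returns to itself, yet the rotor is -1, on the OTHER sheet of the double cover (an odd number of 2*pi turns).
Answer: -1


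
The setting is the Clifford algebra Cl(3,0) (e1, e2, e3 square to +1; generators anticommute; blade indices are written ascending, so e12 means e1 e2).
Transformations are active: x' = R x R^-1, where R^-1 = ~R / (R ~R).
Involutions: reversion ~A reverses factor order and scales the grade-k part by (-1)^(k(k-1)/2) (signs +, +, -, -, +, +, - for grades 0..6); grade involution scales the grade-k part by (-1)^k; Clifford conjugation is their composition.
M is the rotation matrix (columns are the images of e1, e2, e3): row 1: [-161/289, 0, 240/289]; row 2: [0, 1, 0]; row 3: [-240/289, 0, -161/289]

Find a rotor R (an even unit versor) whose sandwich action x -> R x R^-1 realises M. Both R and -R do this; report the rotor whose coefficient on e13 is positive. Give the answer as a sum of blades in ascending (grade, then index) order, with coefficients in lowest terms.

Method: write R = a + b12*e12 + b13*e13 + b23*e23 with a^2 + b12^2 + b13^2 + b23^2 = 1 (so R^-1 = ~R). Expanding the columns R e_j ~R gives tr M = 4a^2 - 1 and, from the antisymmetric part, M21 - M12 = -4a*b12, M13 - M31 = 4a*b13, M32 - M23 = -4a*b23.
Here tr M = -33/289, so a^2 = (1 + tr M)/4 = 64/289 and a = ±8/17. Taking a = 8/17: M21 - M12 = 0, M13 - M31 = 480/289, M32 - M23 = 0, giving b12 = 0, b13 = 15/17, b23 = 0, i.e. R = 8/17 + 15/17*e13.
Its e13 coefficient is already positive.
Answer: 8/17 + 15/17*e13. Note: both R and -R realise this M (trace -33/289); the covering map identifies them, and the e13-coefficient sign is the tie-breaker.


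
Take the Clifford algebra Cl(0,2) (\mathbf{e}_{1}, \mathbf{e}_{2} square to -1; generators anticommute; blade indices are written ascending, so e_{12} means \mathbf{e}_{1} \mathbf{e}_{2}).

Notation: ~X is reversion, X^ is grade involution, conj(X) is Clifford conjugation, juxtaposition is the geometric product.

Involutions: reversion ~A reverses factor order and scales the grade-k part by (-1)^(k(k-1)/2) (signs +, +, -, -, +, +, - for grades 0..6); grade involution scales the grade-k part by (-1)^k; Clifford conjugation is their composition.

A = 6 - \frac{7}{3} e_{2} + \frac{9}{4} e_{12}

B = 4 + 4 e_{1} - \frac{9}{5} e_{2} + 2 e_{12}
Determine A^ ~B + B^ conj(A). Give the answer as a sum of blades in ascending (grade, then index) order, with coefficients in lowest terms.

first term: \frac{327}{10} + \frac{1403}{60} e_{1} + \frac{113}{15} e_{2} - \frac{37}{3} e_{12}
second term: \frac{243}{10} - \frac{1963}{60} e_{1} + \frac{167}{15} e_{2} - \frac{19}{3} e_{12}
Answer: 57 - \frac{28}{3} e_{1} + \frac{56}{3} e_{2} - \frac{56}{3} e_{12}


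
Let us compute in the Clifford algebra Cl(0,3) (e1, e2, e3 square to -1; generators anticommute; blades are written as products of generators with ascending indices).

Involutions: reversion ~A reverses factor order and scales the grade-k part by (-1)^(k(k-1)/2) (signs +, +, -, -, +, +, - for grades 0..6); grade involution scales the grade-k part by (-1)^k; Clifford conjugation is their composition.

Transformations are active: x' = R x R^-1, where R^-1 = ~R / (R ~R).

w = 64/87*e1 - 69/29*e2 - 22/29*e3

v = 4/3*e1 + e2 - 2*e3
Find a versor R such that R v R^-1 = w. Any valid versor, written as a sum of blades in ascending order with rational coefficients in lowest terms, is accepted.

Sketch: the shared square -61/9 makes R = v + w = 60/29*e1 - 40/29*e2 - 80/29*e3 the natural versor; its sandwich fixes that direction, negates (v - w)/2, and sends v to w.
Answer: 60/29*e1 - 40/29*e2 - 80/29*e3


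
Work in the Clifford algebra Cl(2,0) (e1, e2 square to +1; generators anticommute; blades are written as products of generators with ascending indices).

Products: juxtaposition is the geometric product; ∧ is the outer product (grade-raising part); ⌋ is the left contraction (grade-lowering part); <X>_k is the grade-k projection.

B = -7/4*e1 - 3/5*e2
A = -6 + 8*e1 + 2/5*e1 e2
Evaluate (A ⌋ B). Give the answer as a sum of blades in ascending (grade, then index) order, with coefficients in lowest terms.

step 1: -14 + 21/2*e1 + 18/5*e2
Answer: -14 + 21/2*e1 + 18/5*e2


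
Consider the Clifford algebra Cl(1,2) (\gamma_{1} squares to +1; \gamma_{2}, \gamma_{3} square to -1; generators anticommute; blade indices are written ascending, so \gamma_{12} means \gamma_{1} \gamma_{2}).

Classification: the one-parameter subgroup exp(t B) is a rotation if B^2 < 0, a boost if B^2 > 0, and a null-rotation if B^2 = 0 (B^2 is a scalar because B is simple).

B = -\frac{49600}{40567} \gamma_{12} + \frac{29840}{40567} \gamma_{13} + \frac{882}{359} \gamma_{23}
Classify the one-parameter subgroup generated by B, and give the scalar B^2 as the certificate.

B^2 term by term: the squares give (-\frac{49600}{40567})^2*(\gamma_{12})^2 + (\frac{29840}{40567})^2*(\gamma_{13})^2 + (\frac{882}{359})^2*(\gamma_{23})^2 = \frac{2460160000}{1645681489}*(+1) + \frac{890425600}{1645681489}*(+1) + \frac{777924}{128881}*(-1) = -4 (each basis 2-blade squares to minus the product of its generators' squares); cross terms between blades sharing an index anticommute and cancel. So B^2 = -4.
Answer: rotation, certificate B^2 = -4. The invariant at work: B^2 = -4 is unchanged by conjugation, hence its sign classifies the subgroup whatever basis B is written in.


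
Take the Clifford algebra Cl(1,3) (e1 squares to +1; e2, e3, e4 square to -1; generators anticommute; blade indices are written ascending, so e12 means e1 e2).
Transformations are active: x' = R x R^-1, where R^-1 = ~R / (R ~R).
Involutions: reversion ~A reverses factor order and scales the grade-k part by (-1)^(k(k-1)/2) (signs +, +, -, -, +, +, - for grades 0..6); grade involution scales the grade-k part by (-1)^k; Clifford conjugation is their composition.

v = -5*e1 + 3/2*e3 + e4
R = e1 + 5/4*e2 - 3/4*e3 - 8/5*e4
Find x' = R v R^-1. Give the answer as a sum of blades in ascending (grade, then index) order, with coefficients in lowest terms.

~R = e1 + 5/4*e2 - 3/4*e3 - 8/5*e4, and R ~R = -737/200, so R^-1 = ~R / (-737/200).
R v = -91/40 + 25/4*e12 - 9/4*e13 - 7*e14 + 15/8*e23 + 5/4*e24 + 33/20*e34
Answer: 4595/737*e1 + 2275/1474*e2 - 1788/737*e3 - 2193/737*e4
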